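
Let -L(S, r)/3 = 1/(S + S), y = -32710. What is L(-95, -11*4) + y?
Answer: -6214897/190 ≈ -32710.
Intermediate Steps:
L(S, r) = -3/(2*S) (L(S, r) = -3/(S + S) = -3*1/(2*S) = -3/(2*S))
L(-95, -11*4) + y = -3/2/(-95) - 32710 = -3/2*(-1/95) - 32710 = 3/190 - 32710 = -6214897/190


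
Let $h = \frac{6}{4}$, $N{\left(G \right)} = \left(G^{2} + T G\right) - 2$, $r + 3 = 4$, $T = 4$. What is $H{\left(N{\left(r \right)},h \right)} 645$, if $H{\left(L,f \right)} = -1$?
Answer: $-645$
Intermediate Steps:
$r = 1$ ($r = -3 + 4 = 1$)
$N{\left(G \right)} = -2 + G^{2} + 4 G$ ($N{\left(G \right)} = \left(G^{2} + 4 G\right) - 2 = -2 + G^{2} + 4 G$)
$h = \frac{3}{2}$ ($h = 6 \cdot \frac{1}{4} = \frac{3}{2} \approx 1.5$)
$H{\left(N{\left(r \right)},h \right)} 645 = \left(-1\right) 645 = -645$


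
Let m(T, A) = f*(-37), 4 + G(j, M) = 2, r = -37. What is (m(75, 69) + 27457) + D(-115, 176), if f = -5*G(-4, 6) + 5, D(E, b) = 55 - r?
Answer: 26994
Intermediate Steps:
D(E, b) = 92 (D(E, b) = 55 - 1*(-37) = 55 + 37 = 92)
G(j, M) = -2 (G(j, M) = -4 + 2 = -2)
f = 15 (f = -5*(-2) + 5 = 10 + 5 = 15)
m(T, A) = -555 (m(T, A) = 15*(-37) = -555)
(m(75, 69) + 27457) + D(-115, 176) = (-555 + 27457) + 92 = 26902 + 92 = 26994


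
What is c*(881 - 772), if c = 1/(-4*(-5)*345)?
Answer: 109/6900 ≈ 0.015797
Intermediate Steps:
c = 1/6900 (c = 1/(20*345) = 1/6900 ≈ 0.00014493)
c*(881 - 772) = (881 - 772)/6900 = (1/6900)*109 = 109/6900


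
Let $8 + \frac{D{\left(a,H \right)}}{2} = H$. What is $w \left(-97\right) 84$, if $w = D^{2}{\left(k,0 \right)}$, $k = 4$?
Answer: $-2085888$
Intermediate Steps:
$D{\left(a,H \right)} = -16 + 2 H$
$w = 256$ ($w = \left(-16 + 2 \cdot 0\right)^{2} = \left(-16 + 0\right)^{2} = \left(-16\right)^{2} = 256$)
$w \left(-97\right) 84 = 256 \left(-97\right) 84 = \left(-24832\right) 84 = -2085888$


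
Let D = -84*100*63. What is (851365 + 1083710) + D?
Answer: 1405875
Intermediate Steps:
D = -529200 (D = -8400*63 = -529200)
(851365 + 1083710) + D = (851365 + 1083710) - 529200 = 1935075 - 529200 = 1405875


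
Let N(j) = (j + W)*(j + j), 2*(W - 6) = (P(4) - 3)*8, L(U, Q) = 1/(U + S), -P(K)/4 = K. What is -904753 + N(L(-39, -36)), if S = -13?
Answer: -1223222415/1352 ≈ -9.0475e+5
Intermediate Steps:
P(K) = -4*K
L(U, Q) = 1/(-13 + U) (L(U, Q) = 1/(U - 13) = 1/(-13 + U))
W = -70 (W = 6 + ((-4*4 - 3)*8)/2 = 6 + ((-16 - 3)*8)/2 = 6 + (-19*8)/2 = 6 + (1/2)*(-152) = 6 - 76 = -70)
N(j) = 2*j*(-70 + j) (N(j) = (j - 70)*(j + j) = (-70 + j)*(2*j) = 2*j*(-70 + j))
-904753 + N(L(-39, -36)) = -904753 + 2*(-70 + 1/(-13 - 39))/(-13 - 39) = -904753 + 2*(-70 + 1/(-52))/(-52) = -904753 + 2*(-1/52)*(-70 - 1/52) = -904753 + 2*(-1/52)*(-3641/52) = -904753 + 3641/1352 = -1223222415/1352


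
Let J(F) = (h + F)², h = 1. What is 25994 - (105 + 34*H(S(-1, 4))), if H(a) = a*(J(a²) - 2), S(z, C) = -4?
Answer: 64921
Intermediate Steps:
J(F) = (1 + F)²
H(a) = a*(-2 + (1 + a²)²) (H(a) = a*((1 + a²)² - 2) = a*(-2 + (1 + a²)²))
25994 - (105 + 34*H(S(-1, 4))) = 25994 - (105 + 34*(-4*(-2 + (1 + (-4)²)²))) = 25994 - (105 + 34*(-4*(-2 + (1 + 16)²))) = 25994 - (105 + 34*(-4*(-2 + 17²))) = 25994 - (105 + 34*(-4*(-2 + 289))) = 25994 - (105 + 34*(-4*287)) = 25994 - (105 + 34*(-1148)) = 25994 - (105 - 39032) = 25994 - 1*(-38927) = 25994 + 38927 = 64921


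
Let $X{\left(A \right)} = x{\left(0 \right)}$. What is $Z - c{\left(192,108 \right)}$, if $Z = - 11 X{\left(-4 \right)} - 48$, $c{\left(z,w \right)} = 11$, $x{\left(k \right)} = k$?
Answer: $-59$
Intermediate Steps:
$X{\left(A \right)} = 0$
$Z = -48$ ($Z = \left(-11\right) 0 - 48 = 0 - 48 = -48$)
$Z - c{\left(192,108 \right)} = -48 - 11 = -59$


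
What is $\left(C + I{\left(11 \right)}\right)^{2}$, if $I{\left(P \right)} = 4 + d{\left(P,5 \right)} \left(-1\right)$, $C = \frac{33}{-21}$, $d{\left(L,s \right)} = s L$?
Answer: $\frac{135424}{49} \approx 2763.8$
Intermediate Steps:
$d{\left(L,s \right)} = L s$
$C = - \frac{11}{7}$ ($C = 33 \left(- \frac{1}{21}\right) = - \frac{11}{7} \approx -1.5714$)
$I{\left(P \right)} = 4 - 5 P$ ($I{\left(P \right)} = 4 + P 5 \left(-1\right) = 4 + 5 P \left(-1\right) = 4 - 5 P$)
$\left(C + I{\left(11 \right)}\right)^{2} = \left(- \frac{11}{7} + \left(4 - 55\right)\right)^{2} = \left(- \frac{11}{7} - 51\right)^{2} = \left(- \frac{368}{7}\right)^{2} = \frac{135424}{49}$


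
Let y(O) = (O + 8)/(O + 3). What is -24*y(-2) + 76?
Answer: -68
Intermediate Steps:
y(O) = (8 + O)/(3 + O)
-24*y(-2) + 76 = -24*(8 - 2)/(3 - 2) + 76 = -24*6/1 + 76 = -24*6 + 76 = -144 + 76 = -68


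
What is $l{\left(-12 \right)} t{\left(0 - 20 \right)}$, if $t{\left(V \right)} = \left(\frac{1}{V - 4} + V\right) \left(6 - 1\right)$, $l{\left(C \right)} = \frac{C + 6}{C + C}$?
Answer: $- \frac{2405}{96} \approx -25.052$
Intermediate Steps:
$l{\left(C \right)} = \frac{6 + C}{2 C}$
$t{\left(V \right)} = 5 V + \frac{5}{-4 + V}$ ($t{\left(V \right)} = \left(\frac{1}{-4 + V} + V\right) 5 = \left(V + \frac{1}{-4 + V}\right) 5 = 5 V + \frac{5}{-4 + V}$)
$l{\left(-12 \right)} t{\left(0 - 20 \right)} = \frac{6 - 12}{2 \left(-12\right)} \frac{5 \left(1 + \left(0 - 20\right)^{2} - 4 \left(0 - 20\right)\right)}{-4 + \left(0 - 20\right)} = \frac{1}{2} \left(- \frac{1}{12}\right) \left(-6\right) \frac{5 \left(1 + \left(0 - 20\right)^{2} - 4 \left(0 - 20\right)\right)}{-4 + \left(0 - 20\right)} = \frac{5 \frac{1}{-4 - 20} \left(1 + \left(-20\right)^{2} - -80\right)}{4} = \frac{5 \frac{1}{-24} \left(1 + 400 + 80\right)}{4} = \frac{5 \left(- \frac{1}{24}\right) 481}{4} = \frac{1}{4} \left(- \frac{2405}{24}\right) = - \frac{2405}{96}$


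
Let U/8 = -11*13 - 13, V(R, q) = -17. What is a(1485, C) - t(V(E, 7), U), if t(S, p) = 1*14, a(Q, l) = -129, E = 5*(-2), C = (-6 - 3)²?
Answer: -143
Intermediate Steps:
C = 81 (C = (-9)² = 81)
E = -10
U = -1248 (U = 8*(-11*13 - 13) = 8*(-143 - 13) = 8*(-156) = -1248)
t(S, p) = 14
a(1485, C) - t(V(E, 7), U) = -129 - 1*14 = -129 - 14 = -143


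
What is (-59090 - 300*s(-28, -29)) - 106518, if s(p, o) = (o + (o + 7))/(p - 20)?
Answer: -663707/4 ≈ -1.6593e+5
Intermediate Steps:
s(p, o) = (7 + 2*o)/(-20 + p) (s(p, o) = (o + (7 + o))/(-20 + p) = (7 + 2*o)/(-20 + p))
(-59090 - 300*s(-28, -29)) - 106518 = (-59090 - 300*(7 + 2*(-29))/(-20 - 28)) - 106518 = (-59090 - 300*(7 - 58)/(-48)) - 106518 = (-59090 - (-25)*(-51)/4) - 106518 = (-59090 - 300*17/16) - 106518 = (-59090 - 1275/4) - 106518 = -237635/4 - 106518 = -663707/4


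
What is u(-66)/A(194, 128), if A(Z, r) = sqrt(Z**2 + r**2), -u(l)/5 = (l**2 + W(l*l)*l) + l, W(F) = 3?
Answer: -2046*sqrt(13505)/2701 ≈ -88.030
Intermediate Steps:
u(l) = -20*l - 5*l**2 (u(l) = -5*((l**2 + 3*l) + l) = -5*(l**2 + 4*l) = -20*l - 5*l**2)
u(-66)/A(194, 128) = (-5*(-66)*(4 - 66))/(sqrt(194**2 + 128**2)) = (-5*(-66)*(-62))/(sqrt(37636 + 16384)) = -20460*sqrt(13505)/27010 = -2046*sqrt(13505)/2701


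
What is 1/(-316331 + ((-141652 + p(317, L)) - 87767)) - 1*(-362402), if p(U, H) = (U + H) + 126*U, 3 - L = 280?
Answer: 183291334735/505768 ≈ 3.6240e+5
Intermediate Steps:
L = -277 (L = 3 - 1*280 = 3 - 280 = -277)
p(U, H) = H + 127*U (p(U, H) = (H + U) + 126*U = H + 127*U)
1/(-316331 + ((-141652 + p(317, L)) - 87767)) - 1*(-362402) = 1/(-316331 + ((-141652 + (-277 + 127*317)) - 87767)) - 1*(-362402) = 1/(-316331 + ((-141652 + (-277 + 40259)) - 87767)) + 362402 = 1/(-316331 + ((-141652 + 39982) - 87767)) + 362402 = 1/(-316331 + (-101670 - 87767)) + 362402 = 1/(-316331 - 189437) + 362402 = 1/(-505768) + 362402 = -1/505768 + 362402 = 183291334735/505768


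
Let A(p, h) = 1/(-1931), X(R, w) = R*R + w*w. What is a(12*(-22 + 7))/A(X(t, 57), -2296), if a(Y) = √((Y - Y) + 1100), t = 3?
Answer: -19310*√11 ≈ -64044.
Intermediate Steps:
X(R, w) = R² + w²
A(p, h) = -1/1931
a(Y) = 10*√11 (a(Y) = √(0 + 1100) = √1100 = 10*√11)
a(12*(-22 + 7))/A(X(t, 57), -2296) = (10*√11)/(-1/1931) = (10*√11)*(-1931) = -19310*√11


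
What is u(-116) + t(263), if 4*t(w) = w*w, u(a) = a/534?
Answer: 18467891/1068 ≈ 17292.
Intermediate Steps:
u(a) = a/534 (u(a) = a*(1/534) = a/534)
t(w) = w²/4 (t(w) = (w*w)/4 = w²/4)
u(-116) + t(263) = (1/534)*(-116) + (¼)*263² = -58/267 + (¼)*69169 = -58/267 + 69169/4 = 18467891/1068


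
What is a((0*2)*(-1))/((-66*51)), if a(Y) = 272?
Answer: -8/99 ≈ -0.080808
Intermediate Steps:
a((0*2)*(-1))/((-66*51)) = 272/((-66*51)) = 272/(-3366) = 272*(-1/3366) = -8/99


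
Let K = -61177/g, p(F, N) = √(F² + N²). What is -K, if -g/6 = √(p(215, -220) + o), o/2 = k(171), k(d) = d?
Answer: -61177/(6*√(342 + 5*√3785)) ≈ -400.05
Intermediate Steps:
o = 342 (o = 2*171 = 342)
g = -6*√(342 + 5*√3785) (g = -6*√(√(215² + (-220)²) + 342) = -6*√(√(46225 + 48400) + 342) = -6*√(√94625 + 342) = -6*√(5*√3785 + 342) = -6*√(342 + 5*√3785) ≈ -152.92)
K = 61177/(6*√(342 + 5*√3785)) (K = -61177*(-1/(6*√(342 + 5*√3785))) = -(-61177)/(6*√(342 + 5*√3785)) = 61177/(6*√(342 + 5*√3785)) ≈ 400.05)
-K = -61177/(6*√(342 + 5*√3785))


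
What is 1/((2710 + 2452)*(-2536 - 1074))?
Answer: -1/18634820 ≈ -5.3663e-8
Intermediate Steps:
1/((2710 + 2452)*(-2536 - 1074)) = 1/(5162*(-3610)) = 1/(-18634820) = -1/18634820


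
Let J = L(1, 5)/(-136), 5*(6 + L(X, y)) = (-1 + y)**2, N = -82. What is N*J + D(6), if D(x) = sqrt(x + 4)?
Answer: -287/170 + sqrt(10) ≈ 1.4740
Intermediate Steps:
L(X, y) = -6 + (-1 + y)**2/5
J = 7/340 (J = (-6 + (-1 + 5)**2/5)/(-136) = (-6 + (1/5)*4**2)*(-1/136) = (-6 + (1/5)*16)*(-1/136) = (-6 + 16/5)*(-1/136) = -14/5*(-1/136) = 7/340 ≈ 0.020588)
D(x) = sqrt(4 + x)
N*J + D(6) = -82*7/340 + sqrt(4 + 6) = -287/170 + sqrt(10)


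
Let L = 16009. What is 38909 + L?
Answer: 54918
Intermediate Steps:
38909 + L = 38909 + 16009 = 54918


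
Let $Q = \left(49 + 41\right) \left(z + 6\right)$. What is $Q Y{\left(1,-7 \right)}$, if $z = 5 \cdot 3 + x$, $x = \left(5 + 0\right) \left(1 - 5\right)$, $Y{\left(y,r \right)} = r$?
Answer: $-630$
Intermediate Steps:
$x = -20$ ($x = 5 \left(-4\right) = -20$)
$z = -5$ ($z = 5 \cdot 3 - 20 = 15 - 20 = -5$)
$Q = 90$ ($Q = \left(49 + 41\right) \left(-5 + 6\right) = 90 \cdot 1 = 90$)
$Q Y{\left(1,-7 \right)} = 90 \left(-7\right) = -630$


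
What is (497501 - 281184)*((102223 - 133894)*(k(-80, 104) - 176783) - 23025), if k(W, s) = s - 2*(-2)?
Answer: 1210391152335300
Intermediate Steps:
k(W, s) = 4 + s (k(W, s) = s + 4 = 4 + s)
(497501 - 281184)*((102223 - 133894)*(k(-80, 104) - 176783) - 23025) = (497501 - 281184)*((102223 - 133894)*((4 + 104) - 176783) - 23025) = 216317*(-31671*(108 - 176783) - 23025) = 216317*(-31671*(-176675) - 23025) = 216317*(5595473925 - 23025) = 216317*5595450900 = 1210391152335300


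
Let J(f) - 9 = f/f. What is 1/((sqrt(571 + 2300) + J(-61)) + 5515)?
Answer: 5525/30522754 - 3*sqrt(319)/30522754 ≈ 0.00017926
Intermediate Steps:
J(f) = 10 (J(f) = 9 + f/f = 9 + 1 = 10)
1/((sqrt(571 + 2300) + J(-61)) + 5515) = 1/((sqrt(571 + 2300) + 10) + 5515) = 1/((sqrt(2871) + 10) + 5515) = 1/((3*sqrt(319) + 10) + 5515) = 1/((10 + 3*sqrt(319)) + 5515) = 1/(5525 + 3*sqrt(319))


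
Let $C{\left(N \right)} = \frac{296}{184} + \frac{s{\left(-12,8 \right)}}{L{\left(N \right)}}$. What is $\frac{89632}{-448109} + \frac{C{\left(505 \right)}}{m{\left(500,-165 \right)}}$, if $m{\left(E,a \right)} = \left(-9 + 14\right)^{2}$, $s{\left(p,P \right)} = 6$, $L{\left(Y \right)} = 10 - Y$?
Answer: $- \frac{251684503}{1848449625} \approx -0.13616$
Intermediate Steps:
$m{\left(E,a \right)} = 25$ ($m{\left(E,a \right)} = 5^{2} = 25$)
$C{\left(N \right)} = \frac{37}{23} + \frac{6}{10 - N}$ ($C{\left(N \right)} = \frac{296}{184} + \frac{6}{10 - N} = 296 \cdot \frac{1}{184} + \frac{6}{10 - N} = \frac{37}{23} + \frac{6}{10 - N}$)
$\frac{89632}{-448109} + \frac{C{\left(505 \right)}}{m{\left(500,-165 \right)}} = \frac{89632}{-448109} + \frac{\frac{1}{23} \frac{1}{-10 + 505} \left(-508 + 37 \cdot 505\right)}{25} = 89632 \left(- \frac{1}{448109}\right) + \frac{-508 + 18685}{23 \cdot 495} \cdot \frac{1}{25} = - \frac{89632}{448109} + \frac{1}{23} \cdot \frac{1}{495} \cdot 18177 \cdot \frac{1}{25} = - \frac{89632}{448109} + \frac{6059}{3795} \cdot \frac{1}{25} = - \frac{89632}{448109} + \frac{6059}{94875} = - \frac{251684503}{1848449625}$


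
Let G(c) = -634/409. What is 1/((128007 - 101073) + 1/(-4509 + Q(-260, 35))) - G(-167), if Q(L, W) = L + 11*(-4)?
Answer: 82189506711/53020036469 ≈ 1.5502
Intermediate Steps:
G(c) = -634/409 (G(c) = -634*1/409 = -634/409)
Q(L, W) = -44 + L (Q(L, W) = L - 44 = -44 + L)
1/((128007 - 101073) + 1/(-4509 + Q(-260, 35))) - G(-167) = 1/((128007 - 101073) + 1/(-4509 + (-44 - 260))) - 1*(-634/409) = 1/(26934 + 1/(-4509 - 304)) + 634/409 = 1/(26934 + 1/(-4813)) + 634/409 = 1/(26934 - 1/4813) + 634/409 = 1/(129633341/4813) + 634/409 = 4813/129633341 + 634/409 = 82189506711/53020036469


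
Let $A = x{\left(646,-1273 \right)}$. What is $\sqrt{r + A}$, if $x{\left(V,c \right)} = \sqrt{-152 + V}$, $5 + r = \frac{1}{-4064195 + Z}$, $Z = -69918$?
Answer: $\frac{\sqrt{-85454455617958 + 17090890296769 \sqrt{494}}}{4134113} \approx 4.1504$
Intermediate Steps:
$r = - \frac{20670566}{4134113}$ ($r = -5 + \frac{1}{-4064195 - 69918} = -5 + \frac{1}{-4134113} = -5 - \frac{1}{4134113} = - \frac{20670566}{4134113} \approx -5.0$)
$A = \sqrt{494}$ ($A = \sqrt{-152 + 646} = \sqrt{494} \approx 22.226$)
$\sqrt{r + A} = \sqrt{- \frac{20670566}{4134113} + \sqrt{494}}$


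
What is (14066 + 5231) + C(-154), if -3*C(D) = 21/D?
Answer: 424535/22 ≈ 19297.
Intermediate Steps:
C(D) = -7/D
(14066 + 5231) + C(-154) = (14066 + 5231) - 7/(-154) = 19297 - 7*(-1/154) = 19297 + 1/22 = 424535/22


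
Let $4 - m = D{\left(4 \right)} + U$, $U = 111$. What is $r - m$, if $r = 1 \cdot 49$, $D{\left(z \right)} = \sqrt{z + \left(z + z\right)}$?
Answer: $156 + 2 \sqrt{3} \approx 159.46$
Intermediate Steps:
$D{\left(z \right)} = \sqrt{3} \sqrt{z}$ ($D{\left(z \right)} = \sqrt{z + 2 z} = \sqrt{3 z} = \sqrt{3} \sqrt{z}$)
$m = -107 - 2 \sqrt{3}$ ($m = 4 - \left(\sqrt{3} \sqrt{4} + 111\right) = 4 - \left(\sqrt{3} \cdot 2 + 111\right) = 4 - \left(2 \sqrt{3} + 111\right) = 4 - \left(111 + 2 \sqrt{3}\right) = -107 - 2 \sqrt{3} \approx -110.46$)
$r = 49$
$r - m = 49 - \left(-107 - 2 \sqrt{3}\right) = 49 + \left(107 + 2 \sqrt{3}\right) = 156 + 2 \sqrt{3}$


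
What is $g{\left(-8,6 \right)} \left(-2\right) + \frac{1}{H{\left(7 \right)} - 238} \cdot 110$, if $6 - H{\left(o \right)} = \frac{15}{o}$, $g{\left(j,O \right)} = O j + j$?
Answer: $\frac{16618}{149} \approx 111.53$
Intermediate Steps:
$g{\left(j,O \right)} = j + O j$
$H{\left(o \right)} = 6 - \frac{15}{o}$
$g{\left(-8,6 \right)} \left(-2\right) + \frac{1}{H{\left(7 \right)} - 238} \cdot 110 = - 8 \left(1 + 6\right) \left(-2\right) + \frac{1}{\left(6 - \frac{15}{7}\right) - 238} \cdot 110 = \left(-8\right) 7 \left(-2\right) + \frac{1}{\left(6 - \frac{15}{7}\right) - 238} \cdot 110 = \left(-56\right) \left(-2\right) + \frac{1}{\left(6 - \frac{15}{7}\right) - 238} \cdot 110 = 112 + \frac{1}{\frac{27}{7} - 238} \cdot 110 = 112 + \frac{1}{- \frac{1639}{7}} \cdot 110 = 112 - \frac{70}{149} = \frac{16618}{149}$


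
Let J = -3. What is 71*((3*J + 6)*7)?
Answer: -1491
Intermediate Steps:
71*((3*J + 6)*7) = 71*((3*(-3) + 6)*7) = 71*((-9 + 6)*7) = 71*(-3*7) = 71*(-21) = -1491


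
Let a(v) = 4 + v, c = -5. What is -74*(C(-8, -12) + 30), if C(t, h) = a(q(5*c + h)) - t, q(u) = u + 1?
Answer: -444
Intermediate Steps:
q(u) = 1 + u
C(t, h) = -20 + h - t (C(t, h) = (4 + (1 + (5*(-5) + h))) - t = (4 + (1 + (-25 + h))) - t = (4 + (-24 + h)) - t = (-20 + h) - t = -20 + h - t)
-74*(C(-8, -12) + 30) = -74*((-20 - 12 - 1*(-8)) + 30) = -74*((-20 - 12 + 8) + 30) = -74*(-24 + 30) = -74*6 = -444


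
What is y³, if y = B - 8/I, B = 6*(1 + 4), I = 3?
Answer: 551368/27 ≈ 20421.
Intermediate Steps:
B = 30 (B = 6*5 = 30)
y = 82/3 (y = 30 - 8/3 = 82/3 ≈ 27.333)
y³ = (82/3)³ = 551368/27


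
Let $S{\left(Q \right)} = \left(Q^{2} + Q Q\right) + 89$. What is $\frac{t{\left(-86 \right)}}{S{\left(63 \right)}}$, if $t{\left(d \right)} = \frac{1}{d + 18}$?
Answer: $- \frac{1}{545836} \approx -1.8321 \cdot 10^{-6}$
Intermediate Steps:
$S{\left(Q \right)} = 89 + 2 Q^{2}$ ($S{\left(Q \right)} = \left(Q^{2} + Q^{2}\right) + 89 = 2 Q^{2} + 89 = 89 + 2 Q^{2}$)
$t{\left(d \right)} = \frac{1}{18 + d}$
$\frac{t{\left(-86 \right)}}{S{\left(63 \right)}} = \frac{1}{\left(18 - 86\right) \left(89 + 2 \cdot 63^{2}\right)} = \frac{1}{\left(-68\right) \left(89 + 2 \cdot 3969\right)} = - \frac{1}{68 \left(89 + 7938\right)} = - \frac{1}{68 \cdot 8027} = \left(- \frac{1}{68}\right) \frac{1}{8027} = - \frac{1}{545836}$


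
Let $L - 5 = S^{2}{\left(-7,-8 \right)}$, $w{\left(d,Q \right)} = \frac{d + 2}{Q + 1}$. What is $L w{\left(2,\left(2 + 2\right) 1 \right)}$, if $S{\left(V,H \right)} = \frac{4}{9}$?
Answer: $\frac{1684}{405} \approx 4.158$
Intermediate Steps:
$S{\left(V,H \right)} = \frac{4}{9}$ ($S{\left(V,H \right)} = 4 \cdot \frac{1}{9} = \frac{4}{9}$)
$w{\left(d,Q \right)} = \frac{2 + d}{1 + Q}$
$L = \frac{421}{81}$ ($L = 5 + \left(\frac{4}{9}\right)^{2} = 5 + \frac{16}{81} = \frac{421}{81} \approx 5.1975$)
$L w{\left(2,\left(2 + 2\right) 1 \right)} = \frac{421 \frac{2 + 2}{1 + \left(2 + 2\right) 1}}{81} = \frac{421 \frac{1}{1 + 4 \cdot 1} \cdot 4}{81} = \frac{421 \frac{1}{1 + 4} \cdot 4}{81} = \frac{421 \cdot \frac{1}{5} \cdot 4}{81} = \frac{421}{81} \cdot \frac{4}{5} = \frac{1684}{405}$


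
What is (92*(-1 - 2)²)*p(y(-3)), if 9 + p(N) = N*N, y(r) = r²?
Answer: 59616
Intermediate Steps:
p(N) = -9 + N² (p(N) = -9 + N*N = -9 + N²)
(92*(-1 - 2)²)*p(y(-3)) = (92*(-1 - 2)²)*(-9 + ((-3)²)²) = (92*(-3)²)*(-9 + 9²) = (92*9)*(-9 + 81) = 828*72 = 59616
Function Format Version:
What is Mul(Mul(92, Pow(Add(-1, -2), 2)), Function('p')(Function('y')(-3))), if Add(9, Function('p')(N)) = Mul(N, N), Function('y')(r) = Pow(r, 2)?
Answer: 59616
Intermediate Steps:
Function('p')(N) = Add(-9, Pow(N, 2)) (Function('p')(N) = Add(-9, Mul(N, N)) = Add(-9, Pow(N, 2)))
Mul(Mul(92, Pow(Add(-1, -2), 2)), Function('p')(Function('y')(-3))) = Mul(Mul(92, Pow(Add(-1, -2), 2)), Add(-9, Pow(Pow(-3, 2), 2))) = Mul(Mul(92, Pow(-3, 2)), Add(-9, Pow(9, 2))) = Mul(Mul(92, 9), Add(-9, 81)) = Mul(828, 72) = 59616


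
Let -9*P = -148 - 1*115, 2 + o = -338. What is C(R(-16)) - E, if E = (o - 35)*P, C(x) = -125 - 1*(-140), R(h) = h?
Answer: 32920/3 ≈ 10973.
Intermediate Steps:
o = -340 (o = -2 - 338 = -340)
P = 263/9 (P = -(-148 - 1*115)/9 = -(-148 - 115)/9 = -⅑*(-263) = 263/9 ≈ 29.222)
C(x) = 15 (C(x) = -125 + 140 = 15)
E = -32875/3 (E = (-340 - 35)*(263/9) = -375*263/9 = -32875/3 ≈ -10958.)
C(R(-16)) - E = 15 - 1*(-32875/3) = 15 + 32875/3 = 32920/3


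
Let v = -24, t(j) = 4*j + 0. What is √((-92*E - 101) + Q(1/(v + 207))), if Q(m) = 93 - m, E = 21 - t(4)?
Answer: I*√15673035/183 ≈ 21.633*I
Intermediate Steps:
t(j) = 4*j
E = 5 (E = 21 - 4*4 = 21 - 1*16 = 21 - 16 = 5)
√((-92*E - 101) + Q(1/(v + 207))) = √((-92*5 - 101) + (93 - 1/(-24 + 207))) = √((-460 - 101) + (93 - 1/183)) = √(-561 + (93 - 1*1/183)) = √(-561 + (93 - 1/183)) = √(-561 + 17018/183) = √(-85645/183) = I*√15673035/183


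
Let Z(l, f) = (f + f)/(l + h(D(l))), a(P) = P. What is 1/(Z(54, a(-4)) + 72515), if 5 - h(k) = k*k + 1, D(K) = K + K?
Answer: 5803/420804549 ≈ 1.3790e-5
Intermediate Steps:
D(K) = 2*K
h(k) = 4 - k**2 (h(k) = 5 - (k*k + 1) = 5 - (k**2 + 1) = 5 - (1 + k**2) = 5 + (-1 - k**2) = 4 - k**2)
Z(l, f) = 2*f/(4 + l - 4*l**2) (Z(l, f) = (f + f)/(l + (4 - (2*l)**2)) = (2*f)/(l + (4 - 4*l**2)) = (2*f)/(4 + l - 4*l**2) = 2*f/(4 + l - 4*l**2))
1/(Z(54, a(-4)) + 72515) = 1/(2*(-4)/(4 + 54 - 4*54**2) + 72515) = 1/(2*(-4)/(4 + 54 - 4*2916) + 72515) = 1/(2*(-4)/(4 + 54 - 11664) + 72515) = 1/(2*(-4)/(-11606) + 72515) = 1/(2*(-4)*(-1/11606) + 72515) = 1/(4/5803 + 72515) = 1/(420804549/5803) = 5803/420804549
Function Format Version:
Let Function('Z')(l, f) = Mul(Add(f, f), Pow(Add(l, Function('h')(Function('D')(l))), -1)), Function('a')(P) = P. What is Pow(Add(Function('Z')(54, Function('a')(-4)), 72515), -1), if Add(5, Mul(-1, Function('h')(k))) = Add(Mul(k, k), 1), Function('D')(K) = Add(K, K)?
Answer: Rational(5803, 420804549) ≈ 1.3790e-5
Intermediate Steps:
Function('D')(K) = Mul(2, K)
Function('h')(k) = Add(4, Mul(-1, Pow(k, 2))) (Function('h')(k) = Add(5, Mul(-1, Add(Mul(k, k), 1))) = Add(5, Mul(-1, Add(Pow(k, 2), 1))) = Add(5, Mul(-1, Add(1, Pow(k, 2)))) = Add(5, Add(-1, Mul(-1, Pow(k, 2)))) = Add(4, Mul(-1, Pow(k, 2))))
Function('Z')(l, f) = Mul(2, f, Pow(Add(4, l, Mul(-4, Pow(l, 2))), -1)) (Function('Z')(l, f) = Mul(Add(f, f), Pow(Add(l, Add(4, Mul(-1, Pow(Mul(2, l), 2)))), -1)) = Mul(Mul(2, f), Pow(Add(l, Add(4, Mul(-1, Mul(4, Pow(l, 2))))), -1)) = Mul(Mul(2, f), Pow(Add(l, Add(4, Mul(-4, Pow(l, 2)))), -1)) = Mul(Mul(2, f), Pow(Add(4, l, Mul(-4, Pow(l, 2))), -1)) = Mul(2, f, Pow(Add(4, l, Mul(-4, Pow(l, 2))), -1)))
Pow(Add(Function('Z')(54, Function('a')(-4)), 72515), -1) = Pow(Add(Mul(2, -4, Pow(Add(4, 54, Mul(-4, Pow(54, 2))), -1)), 72515), -1) = Pow(Add(Mul(2, -4, Pow(Add(4, 54, Mul(-4, 2916)), -1)), 72515), -1) = Pow(Add(Mul(2, -4, Pow(Add(4, 54, -11664), -1)), 72515), -1) = Pow(Add(Mul(2, -4, Pow(-11606, -1)), 72515), -1) = Pow(Add(Mul(2, -4, Rational(-1, 11606)), 72515), -1) = Pow(Add(Rational(4, 5803), 72515), -1) = Pow(Rational(420804549, 5803), -1) = Rational(5803, 420804549)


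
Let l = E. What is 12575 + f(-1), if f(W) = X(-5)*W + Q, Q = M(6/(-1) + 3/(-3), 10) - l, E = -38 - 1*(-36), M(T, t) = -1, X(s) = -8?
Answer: 12584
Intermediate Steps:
E = -2 (E = -38 + 36 = -2)
l = -2
Q = 1 (Q = -1 - 1*(-2) = -1 + 2 = 1)
f(W) = 1 - 8*W (f(W) = -8*W + 1 = 1 - 8*W)
12575 + f(-1) = 12575 + (1 - 8*(-1)) = 12575 + (1 + 8) = 12575 + 9 = 12584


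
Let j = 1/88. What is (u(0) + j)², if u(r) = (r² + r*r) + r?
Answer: 1/7744 ≈ 0.00012913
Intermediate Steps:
j = 1/88 ≈ 0.011364
u(r) = r + 2*r² (u(r) = (r² + r²) + r = 2*r² + r = r + 2*r²)
(u(0) + j)² = (0*(1 + 2*0) + 1/88)² = (0*(1 + 0) + 1/88)² = (0*1 + 1/88)² = (0 + 1/88)² = (1/88)² = 1/7744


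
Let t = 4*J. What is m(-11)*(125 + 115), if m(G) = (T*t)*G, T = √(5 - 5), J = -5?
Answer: 0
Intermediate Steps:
t = -20 (t = 4*(-5) = -20)
T = 0 (T = √0 = 0)
m(G) = 0 (m(G) = (0*(-20))*G = 0*G = 0)
m(-11)*(125 + 115) = 0*(125 + 115) = 0*240 = 0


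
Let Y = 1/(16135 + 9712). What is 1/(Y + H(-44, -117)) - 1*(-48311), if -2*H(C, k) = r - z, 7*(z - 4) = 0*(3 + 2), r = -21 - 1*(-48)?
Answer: 28719823275/594479 ≈ 48311.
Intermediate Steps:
r = 27 (r = -21 + 48 = 27)
z = 4 (z = 4 + (0*(3 + 2))/7 = 4 + (0*5)/7 = 4 + (1/7)*0 = 4 + 0 = 4)
Y = 1/25847 ≈ 3.8689e-5
H(C, k) = -23/2 (H(C, k) = -(27 - 1*4)/2 = -(27 - 4)/2 = -1/2*23 = -23/2)
1/(Y + H(-44, -117)) - 1*(-48311) = 1/(1/25847 - 23/2) - 1*(-48311) = 1/(-594479/51694) + 48311 = -51694/594479 + 48311 = 28719823275/594479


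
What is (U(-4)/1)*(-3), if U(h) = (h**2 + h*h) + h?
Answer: -84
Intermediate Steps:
U(h) = h + 2*h**2 (U(h) = (h**2 + h**2) + h = 2*h**2 + h = h + 2*h**2)
(U(-4)/1)*(-3) = ((-4*(1 + 2*(-4)))/1)*(-3) = (1*(-4*(1 - 8)))*(-3) = (1*(-4*(-7)))*(-3) = (1*28)*(-3) = 28*(-3) = -84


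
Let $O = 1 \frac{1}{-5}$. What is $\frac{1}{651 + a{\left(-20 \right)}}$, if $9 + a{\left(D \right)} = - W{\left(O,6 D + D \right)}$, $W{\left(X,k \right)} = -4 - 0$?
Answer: $\frac{1}{646} \approx 0.001548$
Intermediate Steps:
$O = - \frac{1}{5}$ ($O = 1 \left(- \frac{1}{5}\right) = - \frac{1}{5} \approx -0.2$)
$W{\left(X,k \right)} = -4$ ($W{\left(X,k \right)} = -4 + 0 = -4$)
$a{\left(D \right)} = -5$ ($a{\left(D \right)} = -9 - -4 = -9 + 4 = -5$)
$\frac{1}{651 + a{\left(-20 \right)}} = \frac{1}{651 - 5} = \frac{1}{646}$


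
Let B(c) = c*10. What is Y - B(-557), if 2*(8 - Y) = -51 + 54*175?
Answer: 1757/2 ≈ 878.50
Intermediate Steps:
B(c) = 10*c
Y = -9383/2 (Y = 8 - (-51 + 54*175)/2 = 8 - (-51 + 9450)/2 = 8 - ½*9399 = 8 - 9399/2 = -9383/2 ≈ -4691.5)
Y - B(-557) = -9383/2 - 10*(-557) = -9383/2 - 1*(-5570) = -9383/2 + 5570 = 1757/2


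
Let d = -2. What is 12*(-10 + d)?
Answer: -144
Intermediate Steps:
12*(-10 + d) = 12*(-10 - 2) = 12*(-12) = -144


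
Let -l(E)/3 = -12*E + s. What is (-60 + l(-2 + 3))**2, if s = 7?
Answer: 2025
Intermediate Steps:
l(E) = -21 + 36*E (l(E) = -3*(-12*E + 7) = -3*(7 - 12*E) = -21 + 36*E)
(-60 + l(-2 + 3))**2 = (-60 + (-21 + 36*(-2 + 3)))**2 = (-60 + (-21 + 36*1))**2 = (-60 + (-21 + 36))**2 = (-60 + 15)**2 = (-45)**2 = 2025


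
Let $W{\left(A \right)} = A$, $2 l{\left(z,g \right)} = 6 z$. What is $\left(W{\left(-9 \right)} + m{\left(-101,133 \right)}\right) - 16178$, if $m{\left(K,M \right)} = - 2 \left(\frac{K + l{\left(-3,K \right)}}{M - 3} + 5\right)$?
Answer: $- \frac{210539}{13} \approx -16195.0$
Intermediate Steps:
$l{\left(z,g \right)} = 3 z$ ($l{\left(z,g \right)} = \frac{6 z}{2} = 3 z$)
$m{\left(K,M \right)} = -10 - \frac{2 \left(-9 + K\right)}{-3 + M}$ ($m{\left(K,M \right)} = - 2 \left(\frac{K + 3 \left(-3\right)}{M - 3} + 5\right) = - 2 \left(\frac{K - 9}{-3 + M} + 5\right) = - 2 \left(\frac{-9 + K}{-3 + M} + 5\right) = - 2 \left(5 + \frac{-9 + K}{-3 + M}\right) = -10 - \frac{2 \left(-9 + K\right)}{-3 + M}$)
$\left(W{\left(-9 \right)} + m{\left(-101,133 \right)}\right) - 16178 = \left(-9 + \frac{2 \left(24 - -101 - 665\right)}{-3 + 133}\right) - 16178 = \left(-9 + \frac{2 \left(24 + 101 - 665\right)}{130}\right) - 16178 = \left(-9 + 2 \cdot \frac{1}{130} \left(-540\right)\right) - 16178 = \left(-9 - \frac{108}{13}\right) - 16178 = - \frac{225}{13} - 16178 = - \frac{210539}{13}$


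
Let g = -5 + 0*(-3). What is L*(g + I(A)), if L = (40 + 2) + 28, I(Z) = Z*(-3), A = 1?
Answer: -560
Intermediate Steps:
g = -5 (g = -5 + 0 = -5)
I(Z) = -3*Z
L = 70 (L = 42 + 28 = 70)
L*(g + I(A)) = 70*(-5 - 3*1) = 70*(-5 - 3) = 70*(-8) = -560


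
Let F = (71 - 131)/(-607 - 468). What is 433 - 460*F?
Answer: 17515/43 ≈ 407.33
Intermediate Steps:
F = 12/215 (F = -60/(-1075) = -60*(-1/1075) = 12/215 ≈ 0.055814)
433 - 460*F = 433 - 460*12/215 = 433 - 1104/43 = 17515/43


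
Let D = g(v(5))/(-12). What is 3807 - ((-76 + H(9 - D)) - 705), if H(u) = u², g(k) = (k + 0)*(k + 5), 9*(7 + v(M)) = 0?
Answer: 161447/36 ≈ 4484.6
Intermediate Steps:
v(M) = -7 (v(M) = -7 + (⅑)*0 = -7 + 0 = -7)
g(k) = k*(5 + k)
D = -7/6 (D = -7*(5 - 7)/(-12) = -7*(-2)*(-1/12) = 14*(-1/12) = -7/6 ≈ -1.1667)
3807 - ((-76 + H(9 - D)) - 705) = 3807 - ((-76 + (9 - 1*(-7/6))²) - 705) = 3807 - ((-76 + (9 + 7/6)²) - 705) = 3807 - ((-76 + (61/6)²) - 705) = 3807 - ((-76 + 3721/36) - 705) = 3807 - (985/36 - 705) = 3807 - 1*(-24395/36) = 3807 + 24395/36 = 161447/36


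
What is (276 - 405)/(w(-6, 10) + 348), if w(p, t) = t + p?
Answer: -129/352 ≈ -0.36648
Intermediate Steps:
w(p, t) = p + t
(276 - 405)/(w(-6, 10) + 348) = (276 - 405)/((-6 + 10) + 348) = -129/(4 + 348) = -129/352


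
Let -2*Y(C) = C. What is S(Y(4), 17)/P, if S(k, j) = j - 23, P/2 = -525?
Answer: 1/175 ≈ 0.0057143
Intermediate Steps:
P = -1050 (P = 2*(-525) = -1050)
Y(C) = -C/2
S(k, j) = -23 + j
S(Y(4), 17)/P = (-23 + 17)/(-1050) = -6*(-1/1050) = 1/175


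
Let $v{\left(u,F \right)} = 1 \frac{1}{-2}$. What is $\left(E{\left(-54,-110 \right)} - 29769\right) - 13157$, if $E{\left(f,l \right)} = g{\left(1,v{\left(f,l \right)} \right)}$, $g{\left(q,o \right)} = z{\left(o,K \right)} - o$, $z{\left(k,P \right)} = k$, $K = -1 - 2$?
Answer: $-42926$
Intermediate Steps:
$K = -3$ ($K = -1 - 2 = -3$)
$v{\left(u,F \right)} = - \frac{1}{2}$ ($v{\left(u,F \right)} = 1 \left(- \frac{1}{2}\right) = - \frac{1}{2}$)
$g{\left(q,o \right)} = 0$ ($g{\left(q,o \right)} = o - o = 0$)
$E{\left(f,l \right)} = 0$
$\left(E{\left(-54,-110 \right)} - 29769\right) - 13157 = \left(0 - 29769\right) - 13157 = -29769 - 13157 = -42926$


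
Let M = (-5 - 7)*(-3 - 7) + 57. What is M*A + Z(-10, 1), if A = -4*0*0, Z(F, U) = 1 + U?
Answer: 2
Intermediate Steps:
M = 177 (M = -12*(-10) + 57 = 120 + 57 = 177)
A = 0 (A = 0*0 = 0)
M*A + Z(-10, 1) = 177*0 + (1 + 1) = 0 + 2 = 2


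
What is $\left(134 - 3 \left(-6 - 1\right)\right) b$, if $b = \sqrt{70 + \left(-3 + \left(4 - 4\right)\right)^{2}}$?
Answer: $155 \sqrt{79} \approx 1377.7$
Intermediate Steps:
$b = \sqrt{79}$ ($b = \sqrt{70 + \left(-3 + 0\right)^{2}} = \sqrt{70 + \left(-3\right)^{2}} = \sqrt{70 + 9} = \sqrt{79} \approx 8.8882$)
$\left(134 - 3 \left(-6 - 1\right)\right) b = \left(134 - 3 \left(-6 - 1\right)\right) \sqrt{79} = \left(134 - -21\right) \sqrt{79} = \left(134 + 21\right) \sqrt{79} = 155 \sqrt{79}$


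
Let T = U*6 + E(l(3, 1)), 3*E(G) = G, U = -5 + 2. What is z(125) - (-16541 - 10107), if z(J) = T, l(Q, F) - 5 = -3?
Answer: 79892/3 ≈ 26631.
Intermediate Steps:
U = -3
l(Q, F) = 2 (l(Q, F) = 5 - 3 = 2)
E(G) = G/3
T = -52/3 (T = -3*6 + (⅓)*2 = -18 + ⅔ = -52/3 ≈ -17.333)
z(J) = -52/3
z(125) - (-16541 - 10107) = -52/3 - (-16541 - 10107) = -52/3 - 1*(-26648) = -52/3 + 26648 = 79892/3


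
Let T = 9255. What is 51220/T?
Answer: 10244/1851 ≈ 5.5343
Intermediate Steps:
51220/T = 51220/9255 = 51220*(1/9255) = 10244/1851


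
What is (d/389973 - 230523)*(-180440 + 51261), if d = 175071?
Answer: 3870959433135544/129991 ≈ 2.9779e+10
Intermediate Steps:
(d/389973 - 230523)*(-180440 + 51261) = (175071/389973 - 230523)*(-180440 + 51261) = (175071*(1/389973) - 230523)*(-129179) = (58357/129991 - 230523)*(-129179) = -29965856936/129991*(-129179) = 3870959433135544/129991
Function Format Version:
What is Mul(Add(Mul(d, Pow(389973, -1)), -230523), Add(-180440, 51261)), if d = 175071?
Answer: Rational(3870959433135544, 129991) ≈ 2.9779e+10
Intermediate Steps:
Mul(Add(Mul(d, Pow(389973, -1)), -230523), Add(-180440, 51261)) = Mul(Add(Mul(175071, Pow(389973, -1)), -230523), Add(-180440, 51261)) = Mul(Add(Mul(175071, Rational(1, 389973)), -230523), -129179) = Mul(Add(Rational(58357, 129991), -230523), -129179) = Mul(Rational(-29965856936, 129991), -129179) = Rational(3870959433135544, 129991)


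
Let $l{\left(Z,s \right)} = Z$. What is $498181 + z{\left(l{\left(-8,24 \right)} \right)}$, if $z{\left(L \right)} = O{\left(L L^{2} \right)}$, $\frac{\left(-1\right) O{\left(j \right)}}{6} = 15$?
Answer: $498091$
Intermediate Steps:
$O{\left(j \right)} = -90$ ($O{\left(j \right)} = \left(-6\right) 15 = -90$)
$z{\left(L \right)} = -90$
$498181 + z{\left(l{\left(-8,24 \right)} \right)} = 498181 - 90 = 498091$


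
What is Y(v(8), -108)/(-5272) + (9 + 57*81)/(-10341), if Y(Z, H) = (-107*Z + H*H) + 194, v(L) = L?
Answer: -7675553/3028764 ≈ -2.5342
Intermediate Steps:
Y(Z, H) = 194 + H² - 107*Z (Y(Z, H) = (-107*Z + H²) + 194 = (H² - 107*Z) + 194 = 194 + H² - 107*Z)
Y(v(8), -108)/(-5272) + (9 + 57*81)/(-10341) = (194 + (-108)² - 107*8)/(-5272) + (9 + 57*81)/(-10341) = (194 + 11664 - 856)*(-1/5272) + (9 + 4617)*(-1/10341) = 11002*(-1/5272) + 4626*(-1/10341) = -5501/2636 - 514/1149 = -7675553/3028764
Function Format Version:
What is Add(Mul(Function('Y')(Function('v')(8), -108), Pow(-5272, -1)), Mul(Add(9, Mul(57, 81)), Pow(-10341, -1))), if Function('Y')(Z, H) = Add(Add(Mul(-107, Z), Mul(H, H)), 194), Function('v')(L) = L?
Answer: Rational(-7675553, 3028764) ≈ -2.5342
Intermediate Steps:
Function('Y')(Z, H) = Add(194, Pow(H, 2), Mul(-107, Z)) (Function('Y')(Z, H) = Add(Add(Mul(-107, Z), Pow(H, 2)), 194) = Add(Add(Pow(H, 2), Mul(-107, Z)), 194) = Add(194, Pow(H, 2), Mul(-107, Z)))
Add(Mul(Function('Y')(Function('v')(8), -108), Pow(-5272, -1)), Mul(Add(9, Mul(57, 81)), Pow(-10341, -1))) = Add(Mul(Add(194, Pow(-108, 2), Mul(-107, 8)), Pow(-5272, -1)), Mul(Add(9, Mul(57, 81)), Pow(-10341, -1))) = Add(Mul(Add(194, 11664, -856), Rational(-1, 5272)), Mul(Add(9, 4617), Rational(-1, 10341))) = Add(Mul(11002, Rational(-1, 5272)), Mul(4626, Rational(-1, 10341))) = Add(Rational(-5501, 2636), Rational(-514, 1149)) = Rational(-7675553, 3028764)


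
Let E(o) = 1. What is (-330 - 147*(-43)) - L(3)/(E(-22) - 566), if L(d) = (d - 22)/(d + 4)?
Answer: 23694386/3955 ≈ 5991.0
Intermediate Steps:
L(d) = (-22 + d)/(4 + d)
(-330 - 147*(-43)) - L(3)/(E(-22) - 566) = (-330 - 147*(-43)) - (-22 + 3)/(4 + 3)/(1 - 566) = (-330 + 6321) - -19/7/(-565) = 5991 - (⅐)*(-19)*(-1)/565 = 5991 - (-19)*(-1)/(7*565) = 5991 - 1*19/3955 = 5991 - 19/3955 = 23694386/3955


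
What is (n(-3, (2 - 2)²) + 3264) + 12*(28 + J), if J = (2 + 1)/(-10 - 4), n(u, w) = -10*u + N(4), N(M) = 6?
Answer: 25434/7 ≈ 3633.4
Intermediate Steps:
n(u, w) = 6 - 10*u (n(u, w) = -10*u + 6 = 6 - 10*u)
J = -3/14 (J = 3/(-14) = 3*(-1/14) = -3/14 ≈ -0.21429)
(n(-3, (2 - 2)²) + 3264) + 12*(28 + J) = ((6 - 10*(-3)) + 3264) + 12*(28 - 3/14) = ((6 + 30) + 3264) + 12*(389/14) = (36 + 3264) + 2334/7 = 3300 + 2334/7 = 25434/7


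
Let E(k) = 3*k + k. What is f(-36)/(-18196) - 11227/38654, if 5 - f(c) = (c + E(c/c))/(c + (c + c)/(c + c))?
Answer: -511111053/1758370460 ≈ -0.29067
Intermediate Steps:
E(k) = 4*k
f(c) = 5 - (4 + c)/(1 + c) (f(c) = 5 - (c + 4*(c/c))/(c + (c + c)/(c + c)) = 5 - (c + 4*1)/(c + (2*c)/((2*c))) = 5 - (c + 4)/(c + (2*c)*(1/(2*c))) = 5 - (4 + c)/(c + 1) = 5 - (4 + c)/(1 + c))
f(-36)/(-18196) - 11227/38654 = ((1 + 4*(-36))/(1 - 36))/(-18196) - 11227/38654 = ((1 - 144)/(-35))*(-1/18196) - 11227*1/38654 = -1/35*(-143)*(-1/18196) - 11227/38654 = (143/35)*(-1/18196) - 11227/38654 = -143/636860 - 11227/38654 = -511111053/1758370460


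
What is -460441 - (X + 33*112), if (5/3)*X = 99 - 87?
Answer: -2320721/5 ≈ -4.6414e+5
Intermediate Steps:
X = 36/5 (X = 3*(99 - 87)/5 = (⅗)*12 = 36/5 ≈ 7.2000)
-460441 - (X + 33*112) = -460441 - (36/5 + 33*112) = -460441 - (36/5 + 3696) = -460441 - 1*18516/5 = -460441 - 18516/5 = -2320721/5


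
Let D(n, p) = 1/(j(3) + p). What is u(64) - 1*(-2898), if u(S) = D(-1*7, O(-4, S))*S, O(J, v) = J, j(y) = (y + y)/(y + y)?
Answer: 8630/3 ≈ 2876.7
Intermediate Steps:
j(y) = 1 (j(y) = (2*y)/((2*y)) = (2*y)*(1/(2*y)) = 1)
D(n, p) = 1/(1 + p)
u(S) = -S/3 (u(S) = S/(1 - 4) = S/(-3) = -S/3)
u(64) - 1*(-2898) = -⅓*64 - 1*(-2898) = -64/3 + 2898 = 8630/3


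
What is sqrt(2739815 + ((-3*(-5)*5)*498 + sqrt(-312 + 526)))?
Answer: sqrt(2777165 + sqrt(214)) ≈ 1666.5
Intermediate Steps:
sqrt(2739815 + ((-3*(-5)*5)*498 + sqrt(-312 + 526))) = sqrt(2739815 + ((15*5)*498 + sqrt(214))) = sqrt(2739815 + (75*498 + sqrt(214))) = sqrt(2739815 + (37350 + sqrt(214))) = sqrt(2777165 + sqrt(214))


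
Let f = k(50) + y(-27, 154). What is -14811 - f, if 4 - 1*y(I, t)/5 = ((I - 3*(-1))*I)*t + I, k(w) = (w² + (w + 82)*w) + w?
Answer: 474844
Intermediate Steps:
k(w) = w + w² + w*(82 + w) (k(w) = (w² + (82 + w)*w) + w = (w² + w*(82 + w)) + w = w + w² + w*(82 + w))
y(I, t) = 20 - 5*I - 5*I*t*(3 + I) (y(I, t) = 20 - 5*(((I - 3*(-1))*I)*t + I) = 20 - 5*(((I + 3)*I)*t + I) = 20 - 5*(((3 + I)*I)*t + I) = 20 - 5*((I*(3 + I))*t + I) = 20 - 5*(I*t*(3 + I) + I) = 20 - 5*(I + I*t*(3 + I)) = 20 + (-5*I - 5*I*t*(3 + I)) = 20 - 5*I - 5*I*t*(3 + I))
f = -489655 (f = 50*(83 + 2*50) + (20 - 5*(-27) - 15*(-27)*154 - 5*154*(-27)²) = 50*(83 + 100) + (20 + 135 + 62370 - 5*154*729) = 50*183 + (20 + 135 + 62370 - 561330) = 9150 - 498805 = -489655)
-14811 - f = -14811 - 1*(-489655) = -14811 + 489655 = 474844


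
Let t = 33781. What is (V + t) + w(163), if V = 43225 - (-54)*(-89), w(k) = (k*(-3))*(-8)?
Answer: 76112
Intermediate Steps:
w(k) = 24*k (w(k) = -3*k*(-8) = 24*k)
V = 38419 (V = 43225 - 1*4806 = 43225 - 4806 = 38419)
(V + t) + w(163) = (38419 + 33781) + 24*163 = 72200 + 3912 = 76112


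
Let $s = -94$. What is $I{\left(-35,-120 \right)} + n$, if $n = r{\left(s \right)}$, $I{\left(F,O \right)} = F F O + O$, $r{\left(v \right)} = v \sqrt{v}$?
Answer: $-147120 - 94 i \sqrt{94} \approx -1.4712 \cdot 10^{5} - 911.36 i$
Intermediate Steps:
$r{\left(v \right)} = v^{\frac{3}{2}}$
$I{\left(F,O \right)} = O + O F^{2}$ ($I{\left(F,O \right)} = F^{2} O + O = O F^{2} + O = O + O F^{2}$)
$n = - 94 i \sqrt{94}$ ($n = \left(-94\right)^{\frac{3}{2}} = - 94 i \sqrt{94} \approx - 911.36 i$)
$I{\left(-35,-120 \right)} + n = - 120 \left(1 + \left(-35\right)^{2}\right) - 94 i \sqrt{94} = - 120 \left(1 + 1225\right) - 94 i \sqrt{94} = \left(-120\right) 1226 - 94 i \sqrt{94} = -147120 - 94 i \sqrt{94}$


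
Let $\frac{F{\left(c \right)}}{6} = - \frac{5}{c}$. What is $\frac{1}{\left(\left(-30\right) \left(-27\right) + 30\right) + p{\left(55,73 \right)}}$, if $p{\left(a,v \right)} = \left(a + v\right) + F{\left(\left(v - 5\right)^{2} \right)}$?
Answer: $\frac{2312}{2238001} \approx 0.0010331$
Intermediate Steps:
$F{\left(c \right)} = - \frac{30}{c}$ ($F{\left(c \right)} = 6 \left(- \frac{5}{c}\right) = - \frac{30}{c}$)
$p{\left(a,v \right)} = a + v - \frac{30}{\left(-5 + v\right)^{2}}$ ($p{\left(a,v \right)} = \left(a + v\right) - \frac{30}{\left(v - 5\right)^{2}} = \left(a + v\right) - \frac{30}{\left(-5 + v\right)^{2}} = a + v - \frac{30}{\left(-5 + v\right)^{2}}$)
$\frac{1}{\left(\left(-30\right) \left(-27\right) + 30\right) + p{\left(55,73 \right)}} = \frac{1}{\left(\left(-30\right) \left(-27\right) + 30\right) + \left(55 + 73 - \frac{30}{\left(-5 + 73\right)^{2}}\right)} = \frac{1}{\left(810 + 30\right) + \left(55 + 73 - \frac{30}{4624}\right)} = \frac{1}{840 + \left(55 + 73 - \frac{15}{2312}\right)} = \frac{1}{840 + \frac{295921}{2312}} = \frac{1}{\frac{2238001}{2312}} = \frac{2312}{2238001}$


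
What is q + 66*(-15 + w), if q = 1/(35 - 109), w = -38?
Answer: -258853/74 ≈ -3498.0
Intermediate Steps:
q = -1/74 (q = 1/(-74) = -1/74 ≈ -0.013514)
q + 66*(-15 + w) = -1/74 + 66*(-15 - 38) = -1/74 + 66*(-53) = -1/74 - 3498 = -258853/74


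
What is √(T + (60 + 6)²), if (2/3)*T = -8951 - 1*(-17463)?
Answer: 2*√4281 ≈ 130.86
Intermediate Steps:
T = 12768 (T = 3*(-8951 - 1*(-17463))/2 = 3*(-8951 + 17463)/2 = (3/2)*8512 = 12768)
√(T + (60 + 6)²) = √(12768 + (60 + 6)²) = √(12768 + 66²) = √(12768 + 4356) = √17124 = 2*√4281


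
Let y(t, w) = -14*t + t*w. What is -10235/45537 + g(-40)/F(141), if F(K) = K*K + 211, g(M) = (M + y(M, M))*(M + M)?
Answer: -1982179205/228732351 ≈ -8.6659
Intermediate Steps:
g(M) = 2*M*(M + M*(-14 + M)) (g(M) = (M + M*(-14 + M))*(M + M) = (M + M*(-14 + M))*(2*M) = 2*M*(M + M*(-14 + M)))
F(K) = 211 + K**2 (F(K) = K**2 + 211 = 211 + K**2)
-10235/45537 + g(-40)/F(141) = -10235/45537 + (2*(-40)**2*(-13 - 40))/(211 + 141**2) = -10235*1/45537 + (2*1600*(-53))/(211 + 19881) = -10235/45537 - 169600/20092 = -10235/45537 - 169600*1/20092 = -10235/45537 - 42400/5023 = -1982179205/228732351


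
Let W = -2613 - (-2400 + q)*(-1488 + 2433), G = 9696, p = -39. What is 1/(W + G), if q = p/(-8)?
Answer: 8/18163809 ≈ 4.4044e-7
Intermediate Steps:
q = 39/8 (q = -39/(-8) = -39*(-1/8) = 39/8 ≈ 4.8750)
W = 18086241/8 (W = -2613 - (-2400 + 39/8)*(-1488 + 2433) = -2613 - (-19161)*945/8 = -2613 - 1*(-18107145/8) = -2613 + 18107145/8 = 18086241/8 ≈ 2.2608e+6)
1/(W + G) = 1/(18086241/8 + 9696) = 1/(18163809/8) = 8/18163809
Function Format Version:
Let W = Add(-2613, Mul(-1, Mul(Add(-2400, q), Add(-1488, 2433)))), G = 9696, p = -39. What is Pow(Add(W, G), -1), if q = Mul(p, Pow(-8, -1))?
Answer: Rational(8, 18163809) ≈ 4.4044e-7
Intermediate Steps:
q = Rational(39, 8) (q = Mul(-39, Pow(-8, -1)) = Mul(-39, Rational(-1, 8)) = Rational(39, 8) ≈ 4.8750)
W = Rational(18086241, 8) (W = Add(-2613, Mul(-1, Mul(Add(-2400, Rational(39, 8)), Add(-1488, 2433)))) = Add(-2613, Mul(-1, Mul(Rational(-19161, 8), 945))) = Add(-2613, Mul(-1, Rational(-18107145, 8))) = Add(-2613, Rational(18107145, 8)) = Rational(18086241, 8) ≈ 2.2608e+6)
Pow(Add(W, G), -1) = Pow(Add(Rational(18086241, 8), 9696), -1) = Pow(Rational(18163809, 8), -1) = Rational(8, 18163809)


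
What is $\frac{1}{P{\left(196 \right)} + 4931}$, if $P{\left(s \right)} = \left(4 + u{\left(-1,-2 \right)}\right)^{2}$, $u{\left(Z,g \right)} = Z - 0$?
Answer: $\frac{1}{4940} \approx 0.00020243$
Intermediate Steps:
$u{\left(Z,g \right)} = Z$ ($u{\left(Z,g \right)} = Z + 0 = Z$)
$P{\left(s \right)} = 9$ ($P{\left(s \right)} = \left(4 - 1\right)^{2} = 3^{2} = 9$)
$\frac{1}{P{\left(196 \right)} + 4931} = \frac{1}{9 + 4931} = \frac{1}{4940}$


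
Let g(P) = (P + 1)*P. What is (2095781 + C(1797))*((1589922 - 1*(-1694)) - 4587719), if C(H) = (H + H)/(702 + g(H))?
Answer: -3382077081299211471/538618 ≈ -6.2792e+12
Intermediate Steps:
g(P) = P*(1 + P) (g(P) = (1 + P)*P = P*(1 + P))
C(H) = 2*H/(702 + H*(1 + H)) (C(H) = (H + H)/(702 + H*(1 + H)) = (2*H)/(702 + H*(1 + H)) = 2*H/(702 + H*(1 + H)))
(2095781 + C(1797))*((1589922 - 1*(-1694)) - 4587719) = (2095781 + 2*1797/(702 + 1797*(1 + 1797)))*((1589922 - 1*(-1694)) - 4587719) = (2095781 + 2*1797/(702 + 1797*1798))*((1589922 + 1694) - 4587719) = (2095781 + 2*1797/(702 + 3231006))*(1591616 - 4587719) = (2095781 + 2*1797/3231708)*(-2996103) = (2095781 + 2*1797*(1/3231708))*(-2996103) = (2095781 + 599/538618)*(-2996103) = (1128825371257/538618)*(-2996103) = -3382077081299211471/538618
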